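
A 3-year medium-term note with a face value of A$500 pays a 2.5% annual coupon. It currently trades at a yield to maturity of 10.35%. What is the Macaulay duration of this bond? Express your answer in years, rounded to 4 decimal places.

2.9183 years

Periodic yield y = 0.1035. Discount each cash flow and weight by its year:
  t   CF        PV=CF/(1+0.1035)^t    t·PV
  1        12.50        11.3276        11.3276
  2        12.50        10.2652        20.5303
  3       512.50       381.3966     1,144.1899
  Σ                    402.9894     1,176.0478
Price P = Σ PV = 402.9894.
Macaulay duration = Σ(t·PV) / P = 1,176.0478 / 402.9894 = 2.91831 years.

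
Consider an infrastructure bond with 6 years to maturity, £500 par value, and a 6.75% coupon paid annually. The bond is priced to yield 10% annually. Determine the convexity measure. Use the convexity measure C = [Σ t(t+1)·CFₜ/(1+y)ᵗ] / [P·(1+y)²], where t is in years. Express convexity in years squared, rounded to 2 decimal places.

With y = 0.1:
  t   CF        PV=CF/(1+0.1)^t    t·PV        t(t+1)·PV
  1        33.75        30.6818        30.6818          61.3636
  2        33.75        27.8926        55.7851         167.3554
  3        33.75        25.3569        76.0706         304.2825
  4        33.75        23.0517        92.2068         461.0341
  5        33.75        20.9561       104.7805         628.6828
  6       533.75       301.2880     1,807.7278      12,654.0943
  Σ                    429.2270     2,167.2526      14,276.8128
P = 429.2270.
Convexity = Σ t(t+1)·PV / [P·(1+y)²] = 14,276.8128 / (429.2270 × 1.210000) = 27.48899.

27.49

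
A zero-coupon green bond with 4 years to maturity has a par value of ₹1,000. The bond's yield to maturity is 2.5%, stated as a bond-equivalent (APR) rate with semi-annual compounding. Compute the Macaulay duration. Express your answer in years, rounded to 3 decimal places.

A zero-coupon bond has a single cash flow at maturity, so its Macaulay duration equals its maturity: 4 years.
(Equivalently: 8 semi-annual periods ÷ 2 = 4 years.)

4.000 years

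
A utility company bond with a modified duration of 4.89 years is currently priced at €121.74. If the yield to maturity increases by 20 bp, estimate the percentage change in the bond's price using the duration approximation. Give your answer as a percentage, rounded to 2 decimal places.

Duration approximation: ΔP/P ≈ -D_mod · Δy = -4.89 × (+0.002) = -0.009780.
As a percentage: -0.9780%.

-0.98%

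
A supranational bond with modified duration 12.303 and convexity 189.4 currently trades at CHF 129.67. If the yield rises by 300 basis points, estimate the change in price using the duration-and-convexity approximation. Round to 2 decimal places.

-CHF 36.81

Duration effect: -D_mod·Δy = -12.303 × (+0.03) = -0.369090
Convexity effect: ½·C·(Δy)² = 0.5 × 189.4 × (0.03)² = +0.0852300
ΔP/P ≈ -0.369090 + 0.0852300 = -0.283860
ΔP ≈ 129.67 × (-0.283860) = -36.8081262.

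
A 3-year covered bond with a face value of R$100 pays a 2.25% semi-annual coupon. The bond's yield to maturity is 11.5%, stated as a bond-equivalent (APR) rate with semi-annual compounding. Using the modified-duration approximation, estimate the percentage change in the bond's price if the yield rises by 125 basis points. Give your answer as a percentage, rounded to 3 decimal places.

Periodic yield y = 0.0575. Modified duration first:
  t   CF        PV=CF/(1+0.0575)^t    t·PV
  1        1.125         1.0638         1.0638
  2        1.125         1.0060         2.0120
  3        1.125         0.9513         2.8539
  4        1.125         0.8996         3.5982
  5        1.125         0.8506         4.2532
  6      101.125        72.3063       433.8379
  Σ                     77.0776       447.6191
P = 77.0776; D_Mac = 5.80738 half-year periods = 2.90369 yrs; D_mod = 2.90369/(1+0.0575) = 2.74581 yrs.
ΔP/P ≈ -D_mod · Δy = -2.74581 × (+0.0125) = -0.034323 = -3.4323%.

-3.432%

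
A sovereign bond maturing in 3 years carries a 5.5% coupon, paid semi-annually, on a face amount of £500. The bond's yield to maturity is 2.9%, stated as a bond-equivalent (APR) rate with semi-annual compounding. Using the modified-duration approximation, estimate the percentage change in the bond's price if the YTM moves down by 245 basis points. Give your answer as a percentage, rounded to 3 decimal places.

Periodic yield y = 0.0145. Modified duration first:
  t   CF        PV=CF/(1+0.0145)^t    t·PV
  1        13.75        13.5535        13.5535
  2        13.75        13.3598        26.7195
  3        13.75        13.1688        39.5064
  4        13.75        12.9806        51.9224
  5        13.75        12.7951        63.9753
  6       513.75       471.2372     2,827.4229
  Σ                    537.0949     3,023.1000
P = 537.0949; D_Mac = 5.62861 half-year periods = 2.81431 yrs; D_mod = 2.81431/(1+0.0145) = 2.77408 yrs.
ΔP/P ≈ -D_mod · Δy = -2.77408 × (-0.0245) = +0.067965 = +6.7965%.

+6.797%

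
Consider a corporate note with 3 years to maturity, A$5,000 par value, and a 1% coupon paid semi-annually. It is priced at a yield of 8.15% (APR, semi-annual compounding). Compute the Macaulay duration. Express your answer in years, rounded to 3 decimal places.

Periodic yield y = 0.04075. Discount each cash flow and weight by its period:
  t   CF        PV=CF/(1+0.04075)^t    t·PV
  1        25.00        24.0211        24.0211
  2        25.00        23.0806        46.1612
  3        25.00        22.1769        66.5307
  4        25.00        21.3086        85.2343
  5        25.00        20.4742       102.3712
  6     5,025.00     3,954.1901    23,725.1408
  Σ                  4,065.2516    24,049.4594
Price P = Σ PV = 4,065.2516.
Macaulay duration = Σ(t·PV) / P = 24,049.4594 / 4,065.2516 = 5.91586 half-year periods.
In years: 5.91586 / 2 = 2.95793 years.

2.958 years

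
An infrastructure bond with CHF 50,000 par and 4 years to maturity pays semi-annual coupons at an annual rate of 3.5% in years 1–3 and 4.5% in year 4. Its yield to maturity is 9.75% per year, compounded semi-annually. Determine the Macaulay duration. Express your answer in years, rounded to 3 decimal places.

3.733 years

Periodic yield y = 0.04875. Discount each cash flow and weight by its period:
  t   CF        PV=CF/(1+0.04875)^t    t·PV
  1       875.00       834.3266       834.3266
  2       875.00       795.5438     1,591.0876
  3       875.00       758.5638     2,275.6915
  4       875.00       723.3028     2,893.2113
  5       875.00       689.6809     3,448.4044
  6       875.00       657.6218     3,945.7309
  7     1,125.00       806.2110     5,643.4768
  8    51,125.00    34,934.7412   279,477.9296
  Σ                 40,199.9919   300,109.8587
Price P = Σ PV = 40,199.9919.
Macaulay duration = Σ(t·PV) / P = 300,109.8587 / 40,199.9919 = 7.46542 half-year periods.
In years: 7.46542 / 2 = 3.73271 years.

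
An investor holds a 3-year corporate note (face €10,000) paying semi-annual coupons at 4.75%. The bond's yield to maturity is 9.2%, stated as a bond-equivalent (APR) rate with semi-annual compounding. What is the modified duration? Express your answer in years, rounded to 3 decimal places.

2.695 years

Periodic yield y = 0.046. First find Macaulay duration:
  t   CF        PV=CF/(1+0.046)^t    t·PV
  1       237.50       227.0554       227.0554
  2       237.50       217.0702       434.1404
  3       237.50       207.5241       622.5723
  4       237.50       198.3978       793.5912
  5       237.50       189.6729       948.3643
  6    10,237.50     7,816.3466    46,898.0794
  Σ                  8,856.0670    49,923.8032
P = 8,856.0670; Macaulay duration = 49,923.8032 / 8,856.0670 = 5.63724 half-year periods = 2.81862 years.
Modified duration = D_Mac / (1 + y) = 2.81862 / 1.046 = 2.69467 years.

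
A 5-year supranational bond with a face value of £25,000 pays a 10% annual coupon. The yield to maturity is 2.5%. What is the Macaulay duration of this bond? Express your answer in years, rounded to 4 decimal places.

Periodic yield y = 0.025. Discount each cash flow and weight by its year:
  t   CF        PV=CF/(1+0.025)^t    t·PV
  1     2,500.00     2,439.0244     2,439.0244
  2     2,500.00     2,379.5360     4,759.0720
  3     2,500.00     2,321.4985     6,964.4956
  4     2,500.00     2,264.8766     9,059.5064
  5    27,500.00    24,305.9929   121,529.9645
  Σ                 33,710.9284   144,752.0629
Price P = Σ PV = 33,710.9284.
Macaulay duration = Σ(t·PV) / P = 144,752.0629 / 33,710.9284 = 4.29392 years.

4.2939 years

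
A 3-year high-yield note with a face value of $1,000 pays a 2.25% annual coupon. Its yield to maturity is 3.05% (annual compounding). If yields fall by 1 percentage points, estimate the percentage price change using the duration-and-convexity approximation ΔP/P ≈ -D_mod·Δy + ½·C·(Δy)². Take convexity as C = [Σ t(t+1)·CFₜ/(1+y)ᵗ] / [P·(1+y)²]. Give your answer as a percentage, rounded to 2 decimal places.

With y = 0.0305:
  t   CF        PV=CF/(1+0.0305)^t    t·PV        t(t+1)·PV
  1        22.50        21.8341        21.8341          43.6681
  2        22.50        21.1878        42.3757         127.1270
  3     1,022.50       934.3710     2,803.1129      11,212.4514
  Σ                    977.3928     2,867.3226      11,383.2465
P = 977.3928; D_Mac = 2.93364 yrs; D_mod = 2.84682 yrs; C = 10.96733.
Duration effect: -2.84682 × (-0.01) = +0.028468
Convexity effect: 0.5 × 10.96733 × (-0.01)² = +0.0005484
ΔP/P ≈ +0.028468 + 0.0005484 = +0.029017 = +2.9017%.

+2.90%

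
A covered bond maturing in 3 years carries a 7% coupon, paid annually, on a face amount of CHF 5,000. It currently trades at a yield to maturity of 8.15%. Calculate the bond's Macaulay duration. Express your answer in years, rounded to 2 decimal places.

Periodic yield y = 0.0815. Discount each cash flow and weight by its year:
  t   CF        PV=CF/(1+0.0815)^t    t·PV
  1       350.00       323.6246       323.6246
  2       350.00       299.2368       598.4736
  3     5,350.00     4,229.3557    12,688.0671
  Σ                  4,852.2171    13,610.1653
Price P = Σ PV = 4,852.2171.
Macaulay duration = Σ(t·PV) / P = 13,610.1653 / 4,852.2171 = 2.80494 years.

2.80 years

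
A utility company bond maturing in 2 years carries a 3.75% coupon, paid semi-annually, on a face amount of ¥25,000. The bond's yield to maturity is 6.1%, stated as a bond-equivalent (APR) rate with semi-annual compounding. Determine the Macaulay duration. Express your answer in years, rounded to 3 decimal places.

Periodic yield y = 0.0305. Discount each cash flow and weight by its period:
  t   CF        PV=CF/(1+0.0305)^t    t·PV
  1       468.75       454.8763       454.8763
  2       468.75       441.4132       882.8263
  3       468.75       428.3485     1,285.0456
  4    25,468.75    22,584.7686    90,339.0746
  Σ                 23,909.4066    92,961.8228
Price P = Σ PV = 23,909.4066.
Macaulay duration = Σ(t·PV) / P = 92,961.8228 / 23,909.4066 = 3.88809 half-year periods.
In years: 3.88809 / 2 = 1.94404 years.

1.944 years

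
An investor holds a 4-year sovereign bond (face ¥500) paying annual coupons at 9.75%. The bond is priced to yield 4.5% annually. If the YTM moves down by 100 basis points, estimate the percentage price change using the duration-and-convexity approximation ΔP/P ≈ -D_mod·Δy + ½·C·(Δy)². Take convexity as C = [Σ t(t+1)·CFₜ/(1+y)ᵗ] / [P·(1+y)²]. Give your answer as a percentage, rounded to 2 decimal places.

With y = 0.045:
  t   CF        PV=CF/(1+0.045)^t    t·PV        t(t+1)·PV
  1        48.75        46.6507        46.6507          93.3014
  2        48.75        44.6418        89.2837         267.8510
  3        48.75        42.7195       128.1584         512.6335
  4       548.75       460.1605     1,840.6421       9,203.2107
  Σ                    594.1725     2,104.7349      10,076.9967
P = 594.1725; D_Mac = 3.54230 yrs; D_mod = 3.38976 yrs; C = 15.53052.
Duration effect: -3.38976 × (-0.01) = +0.033898
Convexity effect: 0.5 × 15.53052 × (-0.01)² = +0.0007765
ΔP/P ≈ +0.033898 + 0.0007765 = +0.034674 = +3.4674%.

+3.47%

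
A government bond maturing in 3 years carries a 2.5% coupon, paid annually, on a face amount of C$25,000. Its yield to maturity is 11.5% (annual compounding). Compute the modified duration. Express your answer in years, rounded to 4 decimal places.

2.6161 years

Periodic yield y = 0.115. First find Macaulay duration:
  t   CF        PV=CF/(1+0.115)^t    t·PV
  1       625.00       560.5381       560.5381
  2       625.00       502.7248     1,005.4495
  3    25,625.00    18,485.8435    55,457.5305
  Σ                 19,549.1064    57,023.5181
P = 19,549.1064; Macaulay duration = 57,023.5181 / 19,549.1064 = 2.91694 years.
Modified duration = D_Mac / (1 + y) = 2.91694 / 1.115 = 2.61609 years.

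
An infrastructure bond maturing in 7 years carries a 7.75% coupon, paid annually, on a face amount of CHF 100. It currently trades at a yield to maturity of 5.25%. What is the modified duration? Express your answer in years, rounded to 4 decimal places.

Periodic yield y = 0.0525. First find Macaulay duration:
  t   CF        PV=CF/(1+0.0525)^t    t·PV
  1         7.75         7.3634         7.3634
  2         7.75         6.9961        13.9922
  3         7.75         6.6471        19.9414
  4         7.75         6.3156        25.2623
  5         7.75         6.0006        30.0028
  6         7.75         5.7012        34.2074
  7       107.75        75.3117       527.1820
  Σ                    114.3358       657.9516
P = 114.3358; Macaulay duration = 657.9516 / 114.3358 = 5.75456 years.
Modified duration = D_Mac / (1 + y) = 5.75456 / 1.0525 = 5.46751 years.

5.4675 years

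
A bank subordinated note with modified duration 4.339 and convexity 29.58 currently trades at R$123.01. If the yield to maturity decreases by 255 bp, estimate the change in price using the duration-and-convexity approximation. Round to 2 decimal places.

+R$14.79

Duration effect: -D_mod·Δy = -4.339 × (-0.0255) = +0.1106445
Convexity effect: ½·C·(Δy)² = 0.5 × 29.58 × (-0.0255)² = +0.0096171975
ΔP/P ≈ +0.1106445 + 0.0096171975 = +0.1202616975
ΔP ≈ 123.01 × (+0.1202616975) = +14.793391409475.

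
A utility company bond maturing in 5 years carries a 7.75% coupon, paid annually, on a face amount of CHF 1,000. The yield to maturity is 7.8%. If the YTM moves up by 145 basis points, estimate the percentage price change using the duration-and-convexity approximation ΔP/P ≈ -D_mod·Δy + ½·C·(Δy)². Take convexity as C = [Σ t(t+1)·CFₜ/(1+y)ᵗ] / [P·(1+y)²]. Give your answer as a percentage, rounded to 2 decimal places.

-5.60%

With y = 0.078:
  t   CF        PV=CF/(1+0.078)^t    t·PV        t(t+1)·PV
  1        77.50        71.8924        71.8924         143.7848
  2        77.50        66.6905       133.3811         400.1432
  3        77.50        61.8651       185.5952         742.3807
  4        77.50        57.3887       229.5549       1,147.7747
  5     1,077.50       740.1564     3,700.7818      22,204.6908
  Σ                    997.9931     4,321.2054      24,638.7741
P = 997.9931; D_Mac = 4.32990 yrs; D_mod = 4.01660 yrs; C = 21.24487.
Duration effect: -4.01660 × (+0.0145) = -0.058241
Convexity effect: 0.5 × 21.24487 × (0.0145)² = +0.0022334
ΔP/P ≈ -0.058241 + 0.0022334 = -0.056007 = -5.6007%.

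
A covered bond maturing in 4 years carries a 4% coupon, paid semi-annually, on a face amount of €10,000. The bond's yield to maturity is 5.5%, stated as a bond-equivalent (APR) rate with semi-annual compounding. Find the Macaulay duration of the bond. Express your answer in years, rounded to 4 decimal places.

3.7271 years

Periodic yield y = 0.0275. Discount each cash flow and weight by its period:
  t   CF        PV=CF/(1+0.0275)^t    t·PV
  1       200.00       194.6472       194.6472
  2       200.00       189.4377       378.8753
  3       200.00       184.3676       553.1027
  4       200.00       179.4331       717.7326
  5       200.00       174.6308       873.1540
  6       200.00       169.9570     1,019.7419
  7       200.00       165.4083     1,157.8578
  8    10,200.00     8,210.0448    65,680.3585
  Σ                  9,467.9264    70,575.4699
Price P = Σ PV = 9,467.9264.
Macaulay duration = Σ(t·PV) / P = 70,575.4699 / 9,467.9264 = 7.45416 half-year periods.
In years: 7.45416 / 2 = 3.72708 years.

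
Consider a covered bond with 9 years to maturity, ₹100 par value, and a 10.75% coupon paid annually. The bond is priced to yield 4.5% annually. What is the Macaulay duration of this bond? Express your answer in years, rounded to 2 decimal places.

Periodic yield y = 0.045. Discount each cash flow and weight by its year:
  t   CF        PV=CF/(1+0.045)^t    t·PV
  1        10.75        10.2871        10.2871
  2        10.75         9.8441        19.6882
  3        10.75         9.4202        28.2606
  4        10.75         9.0145        36.0581
  5        10.75         8.6263        43.1317
  6        10.75         8.2549        49.5293
  7        10.75         7.8994        55.2958
  8        10.75         7.5592        60.4739
  9       110.75        74.5242       670.7175
  Σ                    145.4299       973.4422
Price P = Σ PV = 145.4299.
Macaulay duration = Σ(t·PV) / P = 973.4422 / 145.4299 = 6.69355 years.

6.69 years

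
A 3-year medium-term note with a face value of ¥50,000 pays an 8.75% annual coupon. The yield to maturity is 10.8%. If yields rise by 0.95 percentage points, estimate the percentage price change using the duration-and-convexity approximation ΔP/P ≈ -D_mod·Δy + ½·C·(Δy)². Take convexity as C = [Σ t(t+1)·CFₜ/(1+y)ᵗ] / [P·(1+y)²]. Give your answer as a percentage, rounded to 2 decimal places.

With y = 0.108:
  t   CF        PV=CF/(1+0.108)^t    t·PV        t(t+1)·PV
  1     4,375.00     3,948.5560     3,948.5560       7,897.1119
  2     4,375.00     3,563.6787     7,127.3573      21,382.0720
  3    54,375.00    39,974.2191   119,922.6574     479,690.6295
  Σ                 47,486.4537   130,998.5707     508,969.8134
P = 47,486.4537; D_Mac = 2.75865 yrs; D_mod = 2.48976 yrs; C = 8.73057.
Duration effect: -2.48976 × (+0.0095) = -0.023653
Convexity effect: 0.5 × 8.73057 × (0.0095)² = +0.0003940
ΔP/P ≈ -0.023653 + 0.0003940 = -0.023259 = -2.3259%.

-2.33%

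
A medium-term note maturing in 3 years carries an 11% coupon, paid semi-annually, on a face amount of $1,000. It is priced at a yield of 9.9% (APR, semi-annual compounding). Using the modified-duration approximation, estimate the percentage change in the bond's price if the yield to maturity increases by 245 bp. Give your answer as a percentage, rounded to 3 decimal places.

Periodic yield y = 0.0495. Modified duration first:
  t   CF        PV=CF/(1+0.0495)^t    t·PV
  1        55.00        52.4059        52.4059
  2        55.00        49.9342        99.8683
  3        55.00        47.5790       142.7370
  4        55.00        45.3349       181.3397
  5        55.00        43.1967       215.9835
  6     1,055.00       789.5103     4,737.0618
  Σ                  1,027.9610     5,429.3962
P = 1,027.9610; D_Mac = 5.28171 half-year periods = 2.64086 yrs; D_mod = 2.64086/(1+0.0495) = 2.51630 yrs.
ΔP/P ≈ -D_mod · Δy = -2.51630 × (+0.0245) = -0.061649 = -6.1649%.

-6.165%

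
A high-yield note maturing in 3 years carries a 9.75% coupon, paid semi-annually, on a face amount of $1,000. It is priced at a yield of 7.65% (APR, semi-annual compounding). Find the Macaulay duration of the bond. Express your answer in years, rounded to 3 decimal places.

2.682 years

Periodic yield y = 0.03825. Discount each cash flow and weight by its period:
  t   CF        PV=CF/(1+0.03825)^t    t·PV
  1        48.75        46.9540        46.9540
  2        48.75        45.2242        90.4484
  3        48.75        43.5581       130.6743
  4        48.75        41.9534       167.8135
  5        48.75        40.4078       202.0389
  6     1,048.75       837.2600     5,023.5599
  Σ                  1,055.3574     5,661.4889
Price P = Σ PV = 1,055.3574.
Macaulay duration = Σ(t·PV) / P = 5,661.4889 / 1,055.3574 = 5.36452 half-year periods.
In years: 5.36452 / 2 = 2.68226 years.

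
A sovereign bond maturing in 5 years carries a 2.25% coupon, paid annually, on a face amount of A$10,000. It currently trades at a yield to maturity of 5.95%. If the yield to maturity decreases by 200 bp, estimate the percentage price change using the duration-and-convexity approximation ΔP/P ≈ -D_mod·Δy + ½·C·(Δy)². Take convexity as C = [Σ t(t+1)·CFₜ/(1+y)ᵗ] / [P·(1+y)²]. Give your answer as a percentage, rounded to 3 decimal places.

With y = 0.0595:
  t   CF        PV=CF/(1+0.0595)^t    t·PV        t(t+1)·PV
  1       225.00       212.3643       212.3643         424.7286
  2       225.00       200.4382       400.8765       1,202.6295
  3       225.00       189.1819       567.5458       2,270.1831
  4       225.00       178.5577       714.2309       3,571.1547
  5    10,225.00     7,658.7609    38,293.8045     229,762.8270
  Σ                  8,439.3031    40,188.8220     237,231.5230
P = 8,439.3031; D_Mac = 4.76210 yrs; D_mod = 4.49467 yrs; C = 25.04170.
Duration effect: -4.49467 × (-0.02) = +0.089893
Convexity effect: 0.5 × 25.04170 × (-0.02)² = +0.0050083
ΔP/P ≈ +0.089893 + 0.0050083 = +0.094902 = +9.4902%.

+9.490%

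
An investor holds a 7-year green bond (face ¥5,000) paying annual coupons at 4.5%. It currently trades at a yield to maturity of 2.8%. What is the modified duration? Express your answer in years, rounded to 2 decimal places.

Periodic yield y = 0.028. First find Macaulay duration:
  t   CF        PV=CF/(1+0.028)^t    t·PV
  1       225.00       218.8716       218.8716
  2       225.00       212.9101       425.8202
  3       225.00       207.1110       621.3330
  4       225.00       201.4698       805.8794
  5       225.00       195.9823       979.9117
  6       225.00       190.6443     1,143.8658
  7     5,225.00     4,306.5996    30,146.1970
  Σ                  5,533.5888    34,341.8787
P = 5,533.5888; Macaulay duration = 34,341.8787 / 5,533.5888 = 6.20608 years.
Modified duration = D_Mac / (1 + y) = 6.20608 / 1.028 = 6.03704 years.

6.04 years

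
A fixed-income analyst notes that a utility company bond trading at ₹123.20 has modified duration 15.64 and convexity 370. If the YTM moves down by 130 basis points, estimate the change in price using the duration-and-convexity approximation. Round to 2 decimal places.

Duration effect: -D_mod·Δy = -15.64 × (-0.013) = +0.203320
Convexity effect: ½·C·(Δy)² = 0.5 × 370 × (-0.013)² = +0.0312650
ΔP/P ≈ +0.203320 + 0.0312650 = +0.234585
ΔP ≈ 123.20 × (+0.234585) = +28.900872.

+₹28.90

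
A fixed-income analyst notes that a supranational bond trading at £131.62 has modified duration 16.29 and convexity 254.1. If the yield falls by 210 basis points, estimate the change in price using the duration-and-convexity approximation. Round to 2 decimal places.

Duration effect: -D_mod·Δy = -16.29 × (-0.021) = +0.342090
Convexity effect: ½·C·(Δy)² = 0.5 × 254.1 × (-0.021)² = +0.05602905
ΔP/P ≈ +0.342090 + 0.05602905 = +0.39811905
ΔP ≈ 131.62 × (+0.39811905) = +52.400429361.

+£52.40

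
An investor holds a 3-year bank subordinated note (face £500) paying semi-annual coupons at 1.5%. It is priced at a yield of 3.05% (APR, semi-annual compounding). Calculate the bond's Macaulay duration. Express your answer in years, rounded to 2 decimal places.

2.94 years

Periodic yield y = 0.01525. Discount each cash flow and weight by its period:
  t   CF        PV=CF/(1+0.01525)^t    t·PV
  1         3.75         3.6937         3.6937
  2         3.75         3.6382         7.2764
  3         3.75         3.5835        10.7506
  4         3.75         3.5297        14.1188
  5         3.75         3.4767        17.3835
  6       503.75       460.0204     2,760.1223
  Σ                    477.9422     2,813.3452
Price P = Σ PV = 477.9422.
Macaulay duration = Σ(t·PV) / P = 2,813.3452 / 477.9422 = 5.88637 half-year periods.
In years: 5.88637 / 2 = 2.94319 years.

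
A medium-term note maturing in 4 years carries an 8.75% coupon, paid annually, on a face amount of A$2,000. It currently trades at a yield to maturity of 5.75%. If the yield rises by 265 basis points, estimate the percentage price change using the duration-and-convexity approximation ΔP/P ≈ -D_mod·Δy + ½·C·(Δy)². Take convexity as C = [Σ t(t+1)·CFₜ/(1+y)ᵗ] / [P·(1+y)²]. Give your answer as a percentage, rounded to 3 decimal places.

-8.400%

With y = 0.0575:
  t   CF        PV=CF/(1+0.0575)^t    t·PV        t(t+1)·PV
  1       175.00       165.4846       165.4846         330.9693
  2       175.00       156.4867       312.9733         938.9199
  3       175.00       147.9779       443.9338       1,775.7350
  4     2,175.00     1,739.1529     6,956.6115      34,783.0573
  Σ                  2,209.1021     7,879.0032      37,828.6816
P = 2,209.1021; D_Mac = 3.56661 yrs; D_mod = 3.37268 yrs; C = 15.31245.
Duration effect: -3.37268 × (+0.0265) = -0.089376
Convexity effect: 0.5 × 15.31245 × (0.0265)² = +0.0053766
ΔP/P ≈ -0.089376 + 0.0053766 = -0.083999 = -8.3999%.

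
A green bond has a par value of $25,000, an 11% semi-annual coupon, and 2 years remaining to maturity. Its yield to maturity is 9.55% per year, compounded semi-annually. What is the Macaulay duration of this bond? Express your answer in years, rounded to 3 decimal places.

1.851 years

Periodic yield y = 0.04775. Discount each cash flow and weight by its period:
  t   CF        PV=CF/(1+0.04775)^t    t·PV
  1     1,375.00     1,312.3360     1,312.3360
  2     1,375.00     1,252.5278     2,505.0555
  3     1,375.00     1,195.4452     3,586.3357
  4    26,375.00    21,885.7680    87,543.0718
  Σ                 25,646.0769    94,946.7990
Price P = Σ PV = 25,646.0769.
Macaulay duration = Σ(t·PV) / P = 94,946.7990 / 25,646.0769 = 3.70220 half-year periods.
In years: 3.70220 / 2 = 1.85110 years.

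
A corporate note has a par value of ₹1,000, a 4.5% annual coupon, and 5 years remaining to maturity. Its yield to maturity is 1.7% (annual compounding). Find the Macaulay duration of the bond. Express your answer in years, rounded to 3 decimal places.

4.616 years

Periodic yield y = 0.017. Discount each cash flow and weight by its year:
  t   CF        PV=CF/(1+0.017)^t    t·PV
  1        45.00        44.2478        44.2478
  2        45.00        43.5081        87.0163
  3        45.00        42.7809       128.3426
  4        45.00        42.0658       168.2630
  5     1,045.00       960.5313     4,802.6565
  Σ                  1,133.1339     5,230.5263
Price P = Σ PV = 1,133.1339.
Macaulay duration = Σ(t·PV) / P = 5,230.5263 / 1,133.1339 = 4.61598 years.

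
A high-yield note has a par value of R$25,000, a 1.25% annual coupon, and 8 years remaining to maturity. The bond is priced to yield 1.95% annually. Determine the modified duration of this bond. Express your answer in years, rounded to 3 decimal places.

7.505 years

Periodic yield y = 0.0195. First find Macaulay duration:
  t   CF        PV=CF/(1+0.0195)^t    t·PV
  1       312.50       306.5228       306.5228
  2       312.50       300.6599       601.3199
  3       312.50       294.9092       884.7276
  4       312.50       289.2685     1,157.0739
  5       312.50       283.7356     1,418.6781
  6       312.50       278.3086     1,669.8517
  7       312.50       272.9854     1,910.8978
  8    25,312.50    21,688.8837   173,511.0695
  Σ                 23,715.2737   181,460.1412
P = 23,715.2737; Macaulay duration = 181,460.1412 / 23,715.2737 = 7.65161 years.
Modified duration = D_Mac / (1 + y) = 7.65161 / 1.0195 = 7.50526 years.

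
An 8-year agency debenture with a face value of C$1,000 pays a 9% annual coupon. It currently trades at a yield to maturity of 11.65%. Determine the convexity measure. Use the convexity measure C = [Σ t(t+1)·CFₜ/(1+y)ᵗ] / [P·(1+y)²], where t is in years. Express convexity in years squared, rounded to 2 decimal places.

37.82

With y = 0.1165:
  t   CF        PV=CF/(1+0.1165)^t    t·PV        t(t+1)·PV
  1        90.00        80.6090        80.6090         161.2181
  2        90.00        72.1980       144.3960         433.1879
  3        90.00        64.6646       193.9937         775.9747
  4        90.00        57.9172       231.6688       1,158.3441
  5        90.00        51.8739       259.3695       1,556.2169
  6        90.00        46.4612       278.7670       1,951.3692
  7        90.00        41.6132       291.2926       2,330.3408
  8     1,090.00       451.3949     3,611.1595      32,500.4351
  Σ                    866.7320     5,091.2561      40,867.0868
P = 866.7320.
Convexity = Σ t(t+1)·PV / [P·(1+y)²] = 40,867.0868 / (866.7320 × 1.246572) = 37.82434.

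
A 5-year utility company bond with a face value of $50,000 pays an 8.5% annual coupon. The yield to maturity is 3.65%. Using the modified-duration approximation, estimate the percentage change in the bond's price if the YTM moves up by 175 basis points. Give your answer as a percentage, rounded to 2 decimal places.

-7.34%

Periodic yield y = 0.0365. Modified duration first:
  t   CF        PV=CF/(1+0.0365)^t    t·PV
  1     4,250.00     4,100.3377     4,100.3377
  2     4,250.00     3,955.9457     7,911.8913
  3     4,250.00     3,816.6384    11,449.9151
  4     4,250.00     3,682.2367    14,728.9469
  5    54,250.00    45,347.4855   226,737.4274
  Σ                 60,902.6439   264,928.5183
P = 60,902.6439; D_Mac = 4.35003 yrs; D_mod = 4.35003/(1+0.0365) = 4.19685 yrs.
ΔP/P ≈ -D_mod · Δy = -4.19685 × (+0.0175) = -0.073445 = -7.3445%.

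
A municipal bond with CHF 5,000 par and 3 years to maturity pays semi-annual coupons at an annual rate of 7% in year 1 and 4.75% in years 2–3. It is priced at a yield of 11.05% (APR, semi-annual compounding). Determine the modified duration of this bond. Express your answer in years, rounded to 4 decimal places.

2.6187 years

Periodic yield y = 0.05525. First find Macaulay duration:
  t   CF        PV=CF/(1+0.05525)^t    t·PV
  1       175.00       165.8375       165.8375
  2       175.00       157.1547       314.3094
  3       118.75       101.0573       303.1718
  4       118.75        95.7662       383.0647
  5       118.75        90.7521       453.7606
  6     5,118.75     3,707.0783    22,242.4695
  Σ                  4,317.6460    23,862.6135
P = 4,317.6460; Macaulay duration = 23,862.6135 / 4,317.6460 = 5.52676 half-year periods = 2.76338 years.
Modified duration = D_Mac / (1 + y) = 2.76338 / 1.05525 = 2.61870 years.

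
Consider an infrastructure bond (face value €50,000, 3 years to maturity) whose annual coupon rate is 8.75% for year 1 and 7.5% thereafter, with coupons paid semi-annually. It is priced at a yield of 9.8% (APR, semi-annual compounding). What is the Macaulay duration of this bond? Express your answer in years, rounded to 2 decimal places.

2.71 years

Periodic yield y = 0.049. Discount each cash flow and weight by its period:
  t   CF        PV=CF/(1+0.049)^t    t·PV
  1     2,187.50     2,085.3194     2,085.3194
  2     2,187.50     1,987.9117     3,975.8234
  3     1,875.00     1,624.3320     4,872.9961
  4     1,875.00     1,548.4576     6,193.8304
  5     1,875.00     1,476.1274     7,380.6368
  6    51,875.00    38,931.8625   233,591.1748
  Σ                 47,654.0105   258,099.7809
Price P = Σ PV = 47,654.0105.
Macaulay duration = Σ(t·PV) / P = 258,099.7809 / 47,654.0105 = 5.41612 half-year periods.
In years: 5.41612 / 2 = 2.70806 years.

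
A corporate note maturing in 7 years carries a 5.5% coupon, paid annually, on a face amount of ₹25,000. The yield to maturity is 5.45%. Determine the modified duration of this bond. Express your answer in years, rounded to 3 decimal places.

Periodic yield y = 0.0545. First find Macaulay duration:
  t   CF        PV=CF/(1+0.0545)^t    t·PV
  1     1,375.00     1,303.9355     1,303.9355
  2     1,375.00     1,236.5439     2,473.0877
  3     1,375.00     1,172.6353     3,517.9058
  4     1,375.00     1,112.0296     4,448.1185
  5     1,375.00     1,054.5563     5,272.7816
  6     1,375.00     1,000.0534     6,000.3204
  7    26,375.00    18,191.4107   127,339.8752
  Σ                 25,071.1647   150,356.0248
P = 25,071.1647; Macaulay duration = 150,356.0248 / 25,071.1647 = 5.99717 years.
Modified duration = D_Mac / (1 + y) = 5.99717 / 1.0545 = 5.68722 years.

5.687 years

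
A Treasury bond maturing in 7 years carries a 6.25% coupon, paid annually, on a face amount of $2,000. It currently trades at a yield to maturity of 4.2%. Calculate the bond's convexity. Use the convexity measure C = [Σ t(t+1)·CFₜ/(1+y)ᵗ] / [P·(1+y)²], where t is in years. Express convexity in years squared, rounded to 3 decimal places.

41.348

With y = 0.042:
  t   CF        PV=CF/(1+0.042)^t    t·PV        t(t+1)·PV
  1       125.00       119.9616       119.9616         239.9232
  2       125.00       115.1263       230.2526         690.7578
  3       125.00       110.4859       331.4577       1,325.8308
  4       125.00       106.0325       424.1301       2,120.6507
  5       125.00       101.7587       508.7933       3,052.7601
  6       125.00        97.6571       585.9424       4,101.5970
  7     2,125.00     1,593.2536    11,152.7750      89,222.2002
  Σ                  2,244.2757    13,353.3129     100,753.7198
P = 2,244.2757.
Convexity = Σ t(t+1)·PV / [P·(1+y)²] = 100,753.7198 / (2,244.2757 × 1.085764) = 41.34752.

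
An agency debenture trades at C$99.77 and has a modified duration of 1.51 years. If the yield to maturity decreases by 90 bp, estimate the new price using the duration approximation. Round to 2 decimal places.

C$101.13

Duration approximation: ΔP/P ≈ -D_mod · Δy = -1.51 × (-0.009) = +0.013590.
New price ≈ 99.77 × (1 + 0.013590) = 101.1258743.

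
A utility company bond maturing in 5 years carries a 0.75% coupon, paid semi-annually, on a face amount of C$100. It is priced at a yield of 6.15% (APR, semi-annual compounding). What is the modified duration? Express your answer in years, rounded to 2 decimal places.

Periodic yield y = 0.03075. First find Macaulay duration:
  t   CF        PV=CF/(1+0.03075)^t    t·PV
  1        0.375         0.3638         0.3638
  2        0.375         0.3530         0.7059
  3        0.375         0.3424         1.0273
  4        0.375         0.3322         1.3289
  5        0.375         0.3223         1.6115
  6        0.375         0.3127         1.8761
  7        0.375         0.3034         2.1235
  8        0.375         0.2943         2.3545
  9        0.375         0.2855         2.5698
  10     100.375        74.1468       741.4675
  Σ                     77.0564       755.4288
P = 77.0564; Macaulay duration = 755.4288 / 77.0564 = 9.80359 half-year periods = 4.90179 years.
Modified duration = D_Mac / (1 + y) = 4.90179 / 1.03075 = 4.75556 years.

4.76 years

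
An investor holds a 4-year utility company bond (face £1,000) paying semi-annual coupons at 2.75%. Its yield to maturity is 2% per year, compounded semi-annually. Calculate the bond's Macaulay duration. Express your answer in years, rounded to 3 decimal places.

Periodic yield y = 0.01. Discount each cash flow and weight by its period:
  t   CF        PV=CF/(1+0.01)^t    t·PV
  1        13.75        13.6139        13.6139
  2        13.75        13.4791        26.9581
  3        13.75        13.3456        40.0368
  4        13.75        13.2135        52.8539
  5        13.75        13.0827        65.4133
  6        13.75        12.9531        77.7187
  7        13.75        12.8249        89.7741
  8     1,013.75       936.1811     7,489.4489
  Σ                  1,028.6938     7,855.8178
Price P = Σ PV = 1,028.6938.
Macaulay duration = Σ(t·PV) / P = 7,855.8178 / 1,028.6938 = 7.63669 half-year periods.
In years: 7.63669 / 2 = 3.81835 years.

3.818 years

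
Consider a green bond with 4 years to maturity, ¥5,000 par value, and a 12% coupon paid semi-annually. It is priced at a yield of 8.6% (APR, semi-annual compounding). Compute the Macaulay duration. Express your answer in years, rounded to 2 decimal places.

Periodic yield y = 0.043. Discount each cash flow and weight by its period:
  t   CF        PV=CF/(1+0.043)^t    t·PV
  1       300.00       287.6318       287.6318
  2       300.00       275.7736       551.5471
  3       300.00       264.4042       793.2126
  4       300.00       253.5035     1,014.0141
  5       300.00       243.0523     1,215.2614
  6       300.00       233.0319     1,398.1915
  7       300.00       223.4247     1,563.9726
  8     5,300.00     3,784.4381    30,275.5045
  Σ                  5,565.2600    37,099.3357
Price P = Σ PV = 5,565.2600.
Macaulay duration = Σ(t·PV) / P = 37,099.3357 / 5,565.2600 = 6.66624 half-year periods.
In years: 6.66624 / 2 = 3.33312 years.

3.33 years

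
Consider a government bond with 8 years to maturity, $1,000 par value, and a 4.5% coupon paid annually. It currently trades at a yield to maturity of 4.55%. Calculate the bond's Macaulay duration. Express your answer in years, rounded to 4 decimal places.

6.8906 years

Periodic yield y = 0.0455. Discount each cash flow and weight by its year:
  t   CF        PV=CF/(1+0.0455)^t    t·PV
  1        45.00        43.0416        43.0416
  2        45.00        41.1684        82.3369
  3        45.00        39.3768       118.1304
  4        45.00        37.6631       150.6525
  5        45.00        36.0240       180.1202
  6        45.00        34.4563       206.7376
  7        45.00        32.9567       230.6972
  8     1,045.00       732.0218     5,856.1741
  Σ                    996.7088     6,867.8905
Price P = Σ PV = 996.7088.
Macaulay duration = Σ(t·PV) / P = 6,867.8905 / 996.7088 = 6.89057 years.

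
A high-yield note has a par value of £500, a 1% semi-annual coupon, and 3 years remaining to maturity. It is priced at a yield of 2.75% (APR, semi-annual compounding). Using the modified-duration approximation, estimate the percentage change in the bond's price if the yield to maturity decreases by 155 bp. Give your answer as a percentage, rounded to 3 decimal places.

+4.528%

Periodic yield y = 0.01375. Modified duration first:
  t   CF        PV=CF/(1+0.01375)^t    t·PV
  1         2.50         2.4661         2.4661
  2         2.50         2.4326         4.8653
  3         2.50         2.3996         7.1989
  4         2.50         2.3671         9.4684
  5         2.50         2.3350        11.6750
  6       502.50       462.9679     2,777.8073
  Σ                    474.9684     2,813.4810
P = 474.9684; D_Mac = 5.92351 half-year periods = 2.96176 yrs; D_mod = 2.96176/(1+0.01375) = 2.92158 yrs.
ΔP/P ≈ -D_mod · Δy = -2.92158 × (-0.0155) = +0.045285 = +4.5285%.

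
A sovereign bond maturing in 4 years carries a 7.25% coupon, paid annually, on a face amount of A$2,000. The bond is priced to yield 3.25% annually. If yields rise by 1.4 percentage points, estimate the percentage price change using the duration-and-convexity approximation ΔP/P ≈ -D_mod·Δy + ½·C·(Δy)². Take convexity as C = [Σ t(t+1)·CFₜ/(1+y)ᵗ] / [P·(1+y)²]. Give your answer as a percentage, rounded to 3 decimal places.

With y = 0.0325:
  t   CF        PV=CF/(1+0.0325)^t    t·PV        t(t+1)·PV
  1       145.00       140.4358       140.4358         280.8717
  2       145.00       136.0153       272.0307         816.0920
  3       145.00       131.7340       395.2019       1,580.8078
  4     2,145.00     1,887.4135     7,549.6540      37,748.2698
  Σ                  2,295.5986     8,357.3224      40,426.0413
P = 2,295.5986; D_Mac = 3.64059 yrs; D_mod = 3.52599 yrs; C = 16.51905.
Duration effect: -3.52599 × (+0.014) = -0.049364
Convexity effect: 0.5 × 16.51905 × (0.014)² = +0.0016189
ΔP/P ≈ -0.049364 + 0.0016189 = -0.047745 = -4.7745%.

-4.774%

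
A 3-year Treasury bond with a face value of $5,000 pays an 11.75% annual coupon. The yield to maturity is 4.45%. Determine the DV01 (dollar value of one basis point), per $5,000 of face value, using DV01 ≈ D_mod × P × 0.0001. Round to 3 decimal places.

Periodic yield y = 0.0445.
  t   CF        PV=CF/(1+0.0445)^t    t·PV
  1       587.50       562.4701       562.4701
  2       587.50       538.5065     1,077.0131
  3     5,587.50     4,903.3422    14,710.0266
  Σ                  6,004.3188    16,349.5098
P = 6,004.3188; D_Mac = 2.72296 yrs; D_mod = 2.60695 yrs.
DV01 ≈ 2.60695 × 6,004.3188 × 0.0001 = 1.565295.

$1.565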